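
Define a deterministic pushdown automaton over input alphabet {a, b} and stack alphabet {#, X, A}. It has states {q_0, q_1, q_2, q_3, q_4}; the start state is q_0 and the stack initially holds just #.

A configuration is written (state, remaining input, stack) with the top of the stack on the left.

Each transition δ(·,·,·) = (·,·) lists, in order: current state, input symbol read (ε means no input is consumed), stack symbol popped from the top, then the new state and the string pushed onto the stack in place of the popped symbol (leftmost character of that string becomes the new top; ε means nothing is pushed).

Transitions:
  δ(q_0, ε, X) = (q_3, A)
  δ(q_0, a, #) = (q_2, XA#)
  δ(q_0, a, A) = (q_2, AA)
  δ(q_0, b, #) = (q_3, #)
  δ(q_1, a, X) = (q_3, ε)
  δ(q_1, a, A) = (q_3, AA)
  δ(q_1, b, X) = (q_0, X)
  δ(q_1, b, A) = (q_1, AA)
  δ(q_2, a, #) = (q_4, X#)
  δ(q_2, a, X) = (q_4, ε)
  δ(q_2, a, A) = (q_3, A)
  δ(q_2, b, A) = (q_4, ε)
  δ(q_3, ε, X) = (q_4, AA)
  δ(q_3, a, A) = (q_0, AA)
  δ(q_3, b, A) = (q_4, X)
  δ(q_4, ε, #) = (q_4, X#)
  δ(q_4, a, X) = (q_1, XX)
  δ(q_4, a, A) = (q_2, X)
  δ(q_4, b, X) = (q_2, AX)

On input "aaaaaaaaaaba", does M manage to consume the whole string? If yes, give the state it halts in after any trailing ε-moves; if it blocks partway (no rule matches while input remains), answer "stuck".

(q_0, aaaaaaaaaaba, #) ⊢ (q_2, aaaaaaaaaba, XA#) ⊢ (q_4, aaaaaaaaba, A#) ⊢ (q_2, aaaaaaaba, X#) ⊢ (q_4, aaaaaaba, #) ⊢ (q_4, aaaaaaba, X#) ⊢ (q_1, aaaaaba, XX#) ⊢ (q_3, aaaaba, X#) ⊢ (q_4, aaaaba, AA#) ⊢ (q_2, aaaba, XA#) ⊢ (q_4, aaba, A#) ⊢ (q_2, aba, X#) ⊢ (q_4, ba, #) ⊢ (q_4, ba, X#) ⊢ (q_2, a, AX#) ⊢ (q_3, ε, AX#)
All input consumed; M is in state q_3.

q_3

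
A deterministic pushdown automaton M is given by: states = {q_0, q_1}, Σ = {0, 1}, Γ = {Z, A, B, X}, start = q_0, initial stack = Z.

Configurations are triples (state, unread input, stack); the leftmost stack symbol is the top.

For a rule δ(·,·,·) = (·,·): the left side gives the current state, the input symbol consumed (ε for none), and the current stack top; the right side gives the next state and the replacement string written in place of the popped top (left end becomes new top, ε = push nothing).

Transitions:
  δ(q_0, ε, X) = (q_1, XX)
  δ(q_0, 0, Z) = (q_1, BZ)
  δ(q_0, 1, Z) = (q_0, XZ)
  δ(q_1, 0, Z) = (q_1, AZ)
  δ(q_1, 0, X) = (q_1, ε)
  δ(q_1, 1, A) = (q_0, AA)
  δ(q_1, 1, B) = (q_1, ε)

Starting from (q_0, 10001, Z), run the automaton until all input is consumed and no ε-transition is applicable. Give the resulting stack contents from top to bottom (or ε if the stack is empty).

AAZ

(q_0, 10001, Z)
  read 1, top Z: go to q_0, push XZ → (q_0, 0001, XZ)
  ε-move, top X: go to q_1, push XX → (q_1, 0001, XXZ)
  read 0, top X: go to q_1, push ε → (q_1, 001, XZ)
  read 0, top X: go to q_1, push ε → (q_1, 01, Z)
  read 0, top Z: go to q_1, push AZ → (q_1, 1, AZ)
  read 1, top A: go to q_0, push AA → (q_0, ε, AAZ)
All input consumed in state q_0 with stack AAZ.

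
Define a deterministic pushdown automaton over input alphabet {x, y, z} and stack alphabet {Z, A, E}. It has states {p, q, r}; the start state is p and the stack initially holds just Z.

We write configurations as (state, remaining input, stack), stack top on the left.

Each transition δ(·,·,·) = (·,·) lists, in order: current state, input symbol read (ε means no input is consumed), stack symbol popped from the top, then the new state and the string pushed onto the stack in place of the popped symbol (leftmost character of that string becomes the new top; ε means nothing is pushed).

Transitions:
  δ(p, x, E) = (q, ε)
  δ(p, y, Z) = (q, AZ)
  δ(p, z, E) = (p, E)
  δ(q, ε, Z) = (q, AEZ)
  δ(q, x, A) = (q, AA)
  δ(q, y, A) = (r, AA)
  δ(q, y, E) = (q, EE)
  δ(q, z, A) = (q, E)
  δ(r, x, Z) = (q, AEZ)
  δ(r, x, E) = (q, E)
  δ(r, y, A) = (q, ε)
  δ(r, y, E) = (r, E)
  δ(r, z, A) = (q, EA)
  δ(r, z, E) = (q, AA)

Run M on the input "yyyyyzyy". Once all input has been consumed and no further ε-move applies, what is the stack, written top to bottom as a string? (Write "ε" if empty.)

EEEZ

(p, yyyyyzyy, Z)
  read y, top Z: go to q, push AZ → (q, yyyyzyy, AZ)
  read y, top A: go to r, push AA → (r, yyyzyy, AAZ)
  read y, top A: go to q, push ε → (q, yyzyy, AZ)
  read y, top A: go to r, push AA → (r, yzyy, AAZ)
  read y, top A: go to q, push ε → (q, zyy, AZ)
  read z, top A: go to q, push E → (q, yy, EZ)
  read y, top E: go to q, push EE → (q, y, EEZ)
  read y, top E: go to q, push EE → (q, ε, EEEZ)
All input consumed in state q with stack EEEZ.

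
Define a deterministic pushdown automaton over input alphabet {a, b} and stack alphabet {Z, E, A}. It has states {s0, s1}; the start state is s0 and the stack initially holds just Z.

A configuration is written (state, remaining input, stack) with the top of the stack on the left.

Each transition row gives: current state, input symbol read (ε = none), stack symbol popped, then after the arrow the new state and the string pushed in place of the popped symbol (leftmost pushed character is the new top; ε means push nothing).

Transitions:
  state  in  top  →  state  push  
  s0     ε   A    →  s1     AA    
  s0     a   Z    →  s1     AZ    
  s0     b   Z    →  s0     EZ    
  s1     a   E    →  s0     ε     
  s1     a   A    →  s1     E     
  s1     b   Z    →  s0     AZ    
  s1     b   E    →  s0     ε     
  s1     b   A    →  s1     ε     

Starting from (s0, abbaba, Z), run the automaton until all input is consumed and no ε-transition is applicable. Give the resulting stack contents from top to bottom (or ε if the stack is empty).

(s0, abbaba, Z)
  read a, top Z: go to s1, push AZ → (s1, bbaba, AZ)
  read b, top A: go to s1, push ε → (s1, baba, Z)
  read b, top Z: go to s0, push AZ → (s0, aba, AZ)
  ε-move, top A: go to s1, push AA → (s1, aba, AAZ)
  read a, top A: go to s1, push E → (s1, ba, EAZ)
  read b, top E: go to s0, push ε → (s0, a, AZ)
  ε-move, top A: go to s1, push AA → (s1, a, AAZ)
  read a, top A: go to s1, push E → (s1, ε, EAZ)
All input consumed in state s1 with stack EAZ.

EAZ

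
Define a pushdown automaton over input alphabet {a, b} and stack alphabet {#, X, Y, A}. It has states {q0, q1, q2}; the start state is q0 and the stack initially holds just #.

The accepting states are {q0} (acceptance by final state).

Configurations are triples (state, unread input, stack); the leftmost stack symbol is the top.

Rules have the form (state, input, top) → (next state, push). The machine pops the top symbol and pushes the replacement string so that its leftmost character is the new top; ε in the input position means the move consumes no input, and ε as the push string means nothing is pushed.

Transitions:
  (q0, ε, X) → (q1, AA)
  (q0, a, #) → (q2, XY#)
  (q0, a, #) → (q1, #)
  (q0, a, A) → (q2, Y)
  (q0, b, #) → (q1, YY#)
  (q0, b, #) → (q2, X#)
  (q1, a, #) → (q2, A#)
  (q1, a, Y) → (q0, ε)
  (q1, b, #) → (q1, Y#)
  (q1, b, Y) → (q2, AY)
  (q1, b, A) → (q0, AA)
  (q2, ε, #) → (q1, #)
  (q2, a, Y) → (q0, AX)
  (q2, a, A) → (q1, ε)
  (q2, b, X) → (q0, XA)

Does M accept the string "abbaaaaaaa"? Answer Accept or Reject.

No computation consumes all input and reaches a final state.

Reject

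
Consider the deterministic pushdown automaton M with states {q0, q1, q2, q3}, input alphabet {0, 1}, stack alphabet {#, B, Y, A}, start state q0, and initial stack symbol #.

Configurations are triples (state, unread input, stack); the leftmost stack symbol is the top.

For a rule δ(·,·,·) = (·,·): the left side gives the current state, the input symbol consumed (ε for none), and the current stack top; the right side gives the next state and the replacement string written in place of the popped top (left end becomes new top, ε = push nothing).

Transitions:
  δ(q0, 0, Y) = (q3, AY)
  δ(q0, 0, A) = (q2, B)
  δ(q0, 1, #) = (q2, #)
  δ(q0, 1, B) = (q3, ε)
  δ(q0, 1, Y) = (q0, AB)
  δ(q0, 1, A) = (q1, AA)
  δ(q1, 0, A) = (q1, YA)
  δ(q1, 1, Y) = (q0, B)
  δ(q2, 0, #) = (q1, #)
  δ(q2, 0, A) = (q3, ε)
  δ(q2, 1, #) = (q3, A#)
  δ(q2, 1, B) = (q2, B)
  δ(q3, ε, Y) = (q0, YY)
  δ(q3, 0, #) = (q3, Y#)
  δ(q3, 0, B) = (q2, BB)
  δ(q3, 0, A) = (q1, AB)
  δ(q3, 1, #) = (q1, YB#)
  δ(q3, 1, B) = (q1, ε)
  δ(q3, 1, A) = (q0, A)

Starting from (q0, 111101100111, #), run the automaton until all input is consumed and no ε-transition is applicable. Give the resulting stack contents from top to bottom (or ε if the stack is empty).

(q0, 111101100111, #)
  read 1, top #: go to q2, push # → (q2, 11101100111, #)
  read 1, top #: go to q3, push A# → (q3, 1101100111, A#)
  read 1, top A: go to q0, push A → (q0, 101100111, A#)
  read 1, top A: go to q1, push AA → (q1, 01100111, AA#)
  read 0, top A: go to q1, push YA → (q1, 1100111, YAA#)
  read 1, top Y: go to q0, push B → (q0, 100111, BAA#)
  read 1, top B: go to q3, push ε → (q3, 00111, AA#)
  read 0, top A: go to q1, push AB → (q1, 0111, ABA#)
  read 0, top A: go to q1, push YA → (q1, 111, YABA#)
  read 1, top Y: go to q0, push B → (q0, 11, BABA#)
  read 1, top B: go to q3, push ε → (q3, 1, ABA#)
  read 1, top A: go to q0, push A → (q0, ε, ABA#)
All input consumed in state q0 with stack ABA#.

ABA#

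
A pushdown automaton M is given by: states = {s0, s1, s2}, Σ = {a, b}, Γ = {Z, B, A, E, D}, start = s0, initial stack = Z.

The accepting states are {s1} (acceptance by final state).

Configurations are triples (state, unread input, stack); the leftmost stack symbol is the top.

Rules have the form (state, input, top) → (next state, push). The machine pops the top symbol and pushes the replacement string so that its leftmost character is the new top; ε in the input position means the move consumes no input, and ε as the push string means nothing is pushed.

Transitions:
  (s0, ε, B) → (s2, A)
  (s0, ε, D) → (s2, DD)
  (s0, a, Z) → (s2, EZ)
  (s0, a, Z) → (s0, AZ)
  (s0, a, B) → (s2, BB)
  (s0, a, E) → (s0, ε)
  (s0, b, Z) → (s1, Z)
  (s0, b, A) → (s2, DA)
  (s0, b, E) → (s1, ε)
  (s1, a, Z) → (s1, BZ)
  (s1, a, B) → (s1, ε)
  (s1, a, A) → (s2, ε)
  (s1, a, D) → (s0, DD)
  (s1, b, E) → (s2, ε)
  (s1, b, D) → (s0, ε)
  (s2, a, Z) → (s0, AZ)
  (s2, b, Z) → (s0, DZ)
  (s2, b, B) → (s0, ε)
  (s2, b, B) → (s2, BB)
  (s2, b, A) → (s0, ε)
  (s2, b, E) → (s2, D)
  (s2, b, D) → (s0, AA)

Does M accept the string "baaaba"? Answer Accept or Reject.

No computation consumes all input and reaches a final state.

Reject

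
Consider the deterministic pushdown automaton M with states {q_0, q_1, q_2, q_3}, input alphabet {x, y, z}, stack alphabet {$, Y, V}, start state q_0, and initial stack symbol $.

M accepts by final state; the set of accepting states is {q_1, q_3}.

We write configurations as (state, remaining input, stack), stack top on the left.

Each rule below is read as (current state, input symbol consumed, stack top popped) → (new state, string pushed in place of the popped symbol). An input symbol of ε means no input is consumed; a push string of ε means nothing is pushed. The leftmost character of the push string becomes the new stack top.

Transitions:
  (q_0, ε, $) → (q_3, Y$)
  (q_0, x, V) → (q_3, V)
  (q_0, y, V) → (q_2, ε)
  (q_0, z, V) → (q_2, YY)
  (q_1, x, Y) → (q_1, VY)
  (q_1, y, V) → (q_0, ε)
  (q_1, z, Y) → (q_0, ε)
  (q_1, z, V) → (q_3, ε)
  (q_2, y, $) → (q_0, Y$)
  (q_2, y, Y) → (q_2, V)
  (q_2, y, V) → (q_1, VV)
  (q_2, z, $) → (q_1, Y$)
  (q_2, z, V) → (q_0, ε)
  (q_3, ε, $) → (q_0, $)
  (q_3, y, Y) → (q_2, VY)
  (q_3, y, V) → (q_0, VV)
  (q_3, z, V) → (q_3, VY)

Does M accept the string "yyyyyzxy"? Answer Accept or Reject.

Reject

(q_0, yyyyyzxy, $) ⊢ (q_3, yyyyyzxy, Y$) ⊢ (q_2, yyyyzxy, VY$) ⊢ (q_1, yyyzxy, VVY$) ⊢ (q_0, yyzxy, VY$) ⊢ (q_2, yzxy, Y$) ⊢ (q_2, zxy, V$) ⊢ (q_0, xy, $) ⊢ (q_3, xy, Y$)
No transition applies at (q_3, xy, Y$); input not fully consumed.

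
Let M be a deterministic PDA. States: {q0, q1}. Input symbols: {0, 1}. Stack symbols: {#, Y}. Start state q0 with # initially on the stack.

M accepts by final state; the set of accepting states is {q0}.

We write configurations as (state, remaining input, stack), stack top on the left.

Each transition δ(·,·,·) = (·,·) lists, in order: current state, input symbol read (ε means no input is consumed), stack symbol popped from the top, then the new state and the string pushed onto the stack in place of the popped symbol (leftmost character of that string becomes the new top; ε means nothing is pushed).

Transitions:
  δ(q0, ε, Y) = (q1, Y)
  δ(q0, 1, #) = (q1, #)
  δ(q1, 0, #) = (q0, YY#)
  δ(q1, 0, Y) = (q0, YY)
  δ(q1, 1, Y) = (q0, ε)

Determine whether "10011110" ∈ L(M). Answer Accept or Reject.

Accept

(q0, 10011110, #)
  read 1, top #: go to q1, push # → (q1, 0011110, #)
  read 0, top #: go to q0, push YY# → (q0, 011110, YY#)
  ε-move, top Y: go to q1, push Y → (q1, 011110, YY#)
  read 0, top Y: go to q0, push YY → (q0, 11110, YYY#)
  ε-move, top Y: go to q1, push Y → (q1, 11110, YYY#)
  read 1, top Y: go to q0, push ε → (q0, 1110, YY#)
  ε-move, top Y: go to q1, push Y → (q1, 1110, YY#)
  read 1, top Y: go to q0, push ε → (q0, 110, Y#)
  ε-move, top Y: go to q1, push Y → (q1, 110, Y#)
  read 1, top Y: go to q0, push ε → (q0, 10, #)
  read 1, top #: go to q1, push # → (q1, 0, #)
  read 0, top #: go to q0, push YY# → (q0, ε, YY#)
All input consumed; state q0 ∈ F.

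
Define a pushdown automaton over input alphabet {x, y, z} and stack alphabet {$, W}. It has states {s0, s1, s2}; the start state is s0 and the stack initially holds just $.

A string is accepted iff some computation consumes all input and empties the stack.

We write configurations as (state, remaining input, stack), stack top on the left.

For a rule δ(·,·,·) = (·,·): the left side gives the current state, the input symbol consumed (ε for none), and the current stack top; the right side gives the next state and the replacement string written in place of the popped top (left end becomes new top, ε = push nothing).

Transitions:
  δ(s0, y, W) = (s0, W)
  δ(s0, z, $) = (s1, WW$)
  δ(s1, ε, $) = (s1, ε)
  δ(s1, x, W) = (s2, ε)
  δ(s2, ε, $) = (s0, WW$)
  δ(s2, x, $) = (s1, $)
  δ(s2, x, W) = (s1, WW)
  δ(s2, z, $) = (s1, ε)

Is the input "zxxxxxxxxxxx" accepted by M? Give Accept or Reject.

No computation consumes all input and empties the stack.

Reject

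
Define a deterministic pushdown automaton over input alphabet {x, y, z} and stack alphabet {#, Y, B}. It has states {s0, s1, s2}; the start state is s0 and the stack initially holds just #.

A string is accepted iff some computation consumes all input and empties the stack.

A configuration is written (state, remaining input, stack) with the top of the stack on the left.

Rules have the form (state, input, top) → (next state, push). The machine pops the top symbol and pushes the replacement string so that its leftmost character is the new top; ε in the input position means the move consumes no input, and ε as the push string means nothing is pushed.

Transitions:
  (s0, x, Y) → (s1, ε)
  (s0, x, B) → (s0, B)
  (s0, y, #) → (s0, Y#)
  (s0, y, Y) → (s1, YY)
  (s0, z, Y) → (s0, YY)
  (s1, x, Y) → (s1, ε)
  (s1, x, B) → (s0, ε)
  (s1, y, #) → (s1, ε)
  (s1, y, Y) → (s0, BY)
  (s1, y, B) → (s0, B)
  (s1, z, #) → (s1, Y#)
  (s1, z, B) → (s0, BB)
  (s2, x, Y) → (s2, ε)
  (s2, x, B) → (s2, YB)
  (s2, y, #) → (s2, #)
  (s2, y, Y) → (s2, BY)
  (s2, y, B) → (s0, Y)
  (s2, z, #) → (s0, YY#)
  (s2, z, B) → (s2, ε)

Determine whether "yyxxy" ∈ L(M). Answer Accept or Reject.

Accept

(s0, yyxxy, #) ⊢ (s0, yxxy, Y#) ⊢ (s1, xxy, YY#) ⊢ (s1, xy, Y#) ⊢ (s1, y, #) ⊢ (s1, ε, ε)
All input consumed and the stack is empty.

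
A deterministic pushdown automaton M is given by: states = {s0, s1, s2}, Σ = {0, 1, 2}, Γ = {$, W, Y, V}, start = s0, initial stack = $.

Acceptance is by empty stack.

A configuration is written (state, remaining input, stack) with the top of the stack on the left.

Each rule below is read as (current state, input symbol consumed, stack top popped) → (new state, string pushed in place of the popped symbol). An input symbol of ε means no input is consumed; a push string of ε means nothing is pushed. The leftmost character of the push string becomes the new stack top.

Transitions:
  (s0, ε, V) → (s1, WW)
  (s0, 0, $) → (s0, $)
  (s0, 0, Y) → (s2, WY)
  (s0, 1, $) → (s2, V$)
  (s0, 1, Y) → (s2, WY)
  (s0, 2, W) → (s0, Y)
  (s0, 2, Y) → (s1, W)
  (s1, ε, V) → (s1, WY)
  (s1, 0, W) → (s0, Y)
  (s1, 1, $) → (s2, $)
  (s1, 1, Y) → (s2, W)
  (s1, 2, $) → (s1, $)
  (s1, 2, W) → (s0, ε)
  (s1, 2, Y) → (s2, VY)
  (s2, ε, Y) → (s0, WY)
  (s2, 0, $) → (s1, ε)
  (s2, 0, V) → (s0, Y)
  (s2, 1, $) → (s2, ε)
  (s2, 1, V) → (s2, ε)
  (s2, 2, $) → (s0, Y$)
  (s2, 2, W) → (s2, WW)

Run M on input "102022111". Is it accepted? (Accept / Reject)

(s0, 102022111, $) ⊢ (s2, 02022111, V$) ⊢ (s0, 2022111, Y$) ⊢ (s1, 022111, W$) ⊢ (s0, 22111, Y$) ⊢ (s1, 2111, W$) ⊢ (s0, 111, $) ⊢ (s2, 11, V$) ⊢ (s2, 1, $) ⊢ (s2, ε, ε)
All input consumed and the stack is empty.

Accept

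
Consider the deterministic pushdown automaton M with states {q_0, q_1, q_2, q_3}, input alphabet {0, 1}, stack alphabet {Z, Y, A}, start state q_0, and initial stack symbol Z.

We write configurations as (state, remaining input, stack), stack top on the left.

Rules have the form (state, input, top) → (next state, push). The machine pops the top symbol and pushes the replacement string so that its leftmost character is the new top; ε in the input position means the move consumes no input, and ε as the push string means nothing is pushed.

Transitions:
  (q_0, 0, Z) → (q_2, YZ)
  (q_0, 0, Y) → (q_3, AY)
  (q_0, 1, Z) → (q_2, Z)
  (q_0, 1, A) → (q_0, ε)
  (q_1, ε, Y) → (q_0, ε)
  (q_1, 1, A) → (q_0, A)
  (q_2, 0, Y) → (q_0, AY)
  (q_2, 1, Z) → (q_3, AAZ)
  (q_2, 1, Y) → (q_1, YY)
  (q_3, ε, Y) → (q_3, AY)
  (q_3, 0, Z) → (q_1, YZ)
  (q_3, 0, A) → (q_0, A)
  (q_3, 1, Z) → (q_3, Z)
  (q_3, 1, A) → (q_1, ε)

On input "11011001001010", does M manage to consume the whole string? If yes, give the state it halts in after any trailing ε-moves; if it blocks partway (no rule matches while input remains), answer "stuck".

(q_0, 11011001001010, Z)
  read 1, top Z: go to q_2, push Z → (q_2, 1011001001010, Z)
  read 1, top Z: go to q_3, push AAZ → (q_3, 011001001010, AAZ)
  read 0, top A: go to q_0, push A → (q_0, 11001001010, AAZ)
  read 1, top A: go to q_0, push ε → (q_0, 1001001010, AZ)
  read 1, top A: go to q_0, push ε → (q_0, 001001010, Z)
  read 0, top Z: go to q_2, push YZ → (q_2, 01001010, YZ)
  read 0, top Y: go to q_0, push AY → (q_0, 1001010, AYZ)
  read 1, top A: go to q_0, push ε → (q_0, 001010, YZ)
  read 0, top Y: go to q_3, push AY → (q_3, 01010, AYZ)
  read 0, top A: go to q_0, push A → (q_0, 1010, AYZ)
  read 1, top A: go to q_0, push ε → (q_0, 010, YZ)
  read 0, top Y: go to q_3, push AY → (q_3, 10, AYZ)
  read 1, top A: go to q_1, push ε → (q_1, 0, YZ)
  ε-move, top Y: go to q_0, push ε → (q_0, 0, Z)
  read 0, top Z: go to q_2, push YZ → (q_2, ε, YZ)
All input consumed; M is in state q_2.

q_2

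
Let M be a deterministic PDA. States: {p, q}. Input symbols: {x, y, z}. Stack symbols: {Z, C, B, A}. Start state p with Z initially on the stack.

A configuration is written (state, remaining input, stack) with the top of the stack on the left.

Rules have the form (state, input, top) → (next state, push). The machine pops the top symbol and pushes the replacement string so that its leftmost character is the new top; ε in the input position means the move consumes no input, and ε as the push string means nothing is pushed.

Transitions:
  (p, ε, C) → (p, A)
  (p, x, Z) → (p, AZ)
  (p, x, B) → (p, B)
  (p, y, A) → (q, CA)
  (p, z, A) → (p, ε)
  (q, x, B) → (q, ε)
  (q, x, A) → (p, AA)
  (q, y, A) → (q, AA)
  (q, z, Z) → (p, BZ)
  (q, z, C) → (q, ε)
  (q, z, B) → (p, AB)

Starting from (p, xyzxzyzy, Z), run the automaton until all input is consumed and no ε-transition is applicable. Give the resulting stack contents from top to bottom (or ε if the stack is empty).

(p, xyzxzyzy, Z) ⊢ (p, yzxzyzy, AZ) ⊢ (q, zxzyzy, CAZ) ⊢ (q, xzyzy, AZ) ⊢ (p, zyzy, AAZ) ⊢ (p, yzy, AZ) ⊢ (q, zy, CAZ) ⊢ (q, y, AZ) ⊢ (q, ε, AAZ)
All input consumed in state q with stack AAZ.

AAZ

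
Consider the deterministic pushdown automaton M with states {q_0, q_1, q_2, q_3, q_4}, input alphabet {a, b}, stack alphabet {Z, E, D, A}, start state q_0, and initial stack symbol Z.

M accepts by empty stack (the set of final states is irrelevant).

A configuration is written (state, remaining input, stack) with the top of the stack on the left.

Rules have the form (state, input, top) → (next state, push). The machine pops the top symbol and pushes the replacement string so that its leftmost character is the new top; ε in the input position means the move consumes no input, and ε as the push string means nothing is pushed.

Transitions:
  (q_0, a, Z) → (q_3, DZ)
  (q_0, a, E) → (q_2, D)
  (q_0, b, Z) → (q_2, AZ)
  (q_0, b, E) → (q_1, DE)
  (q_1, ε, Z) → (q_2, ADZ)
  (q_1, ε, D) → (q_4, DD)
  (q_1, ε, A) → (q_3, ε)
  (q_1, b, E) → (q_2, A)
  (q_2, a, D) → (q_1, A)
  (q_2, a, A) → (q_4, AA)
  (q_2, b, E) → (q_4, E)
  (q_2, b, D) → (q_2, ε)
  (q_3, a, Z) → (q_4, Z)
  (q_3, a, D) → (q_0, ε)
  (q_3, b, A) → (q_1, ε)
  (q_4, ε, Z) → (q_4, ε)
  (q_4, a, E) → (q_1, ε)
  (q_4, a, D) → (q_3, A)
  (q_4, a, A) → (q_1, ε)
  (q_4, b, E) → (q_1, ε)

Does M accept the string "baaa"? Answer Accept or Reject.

(q_0, baaa, Z) ⊢ (q_2, aaa, AZ) ⊢ (q_4, aa, AAZ) ⊢ (q_1, a, AZ) ⊢ (q_3, a, Z) ⊢ (q_4, ε, Z) ⊢ (q_4, ε, ε)
All input consumed and the stack is empty.

Accept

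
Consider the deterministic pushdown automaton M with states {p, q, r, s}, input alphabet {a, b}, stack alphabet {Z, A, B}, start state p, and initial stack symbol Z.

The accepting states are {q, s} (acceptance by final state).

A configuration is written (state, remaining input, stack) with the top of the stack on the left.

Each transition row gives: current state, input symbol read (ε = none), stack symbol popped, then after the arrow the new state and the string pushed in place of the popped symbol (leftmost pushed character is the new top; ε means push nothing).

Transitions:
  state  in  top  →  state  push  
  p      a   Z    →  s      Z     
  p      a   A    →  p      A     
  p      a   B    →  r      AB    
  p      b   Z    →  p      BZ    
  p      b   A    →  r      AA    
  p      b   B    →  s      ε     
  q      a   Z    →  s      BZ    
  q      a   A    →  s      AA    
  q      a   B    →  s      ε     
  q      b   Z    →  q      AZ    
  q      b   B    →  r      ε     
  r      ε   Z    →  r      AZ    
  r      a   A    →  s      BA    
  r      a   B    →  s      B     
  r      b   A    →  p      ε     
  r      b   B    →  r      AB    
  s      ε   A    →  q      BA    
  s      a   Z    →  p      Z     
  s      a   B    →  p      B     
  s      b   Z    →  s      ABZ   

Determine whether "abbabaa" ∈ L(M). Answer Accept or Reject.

(p, abbabaa, Z)
  read a, top Z: go to s, push Z → (s, bbabaa, Z)
  read b, top Z: go to s, push ABZ → (s, babaa, ABZ)
  ε-move, top A: go to q, push BA → (q, babaa, BABZ)
  read b, top B: go to r, push ε → (r, abaa, ABZ)
  read a, top A: go to s, push BA → (s, baa, BABZ)
No transition applies at (s, baa, BABZ); input not fully consumed.

Reject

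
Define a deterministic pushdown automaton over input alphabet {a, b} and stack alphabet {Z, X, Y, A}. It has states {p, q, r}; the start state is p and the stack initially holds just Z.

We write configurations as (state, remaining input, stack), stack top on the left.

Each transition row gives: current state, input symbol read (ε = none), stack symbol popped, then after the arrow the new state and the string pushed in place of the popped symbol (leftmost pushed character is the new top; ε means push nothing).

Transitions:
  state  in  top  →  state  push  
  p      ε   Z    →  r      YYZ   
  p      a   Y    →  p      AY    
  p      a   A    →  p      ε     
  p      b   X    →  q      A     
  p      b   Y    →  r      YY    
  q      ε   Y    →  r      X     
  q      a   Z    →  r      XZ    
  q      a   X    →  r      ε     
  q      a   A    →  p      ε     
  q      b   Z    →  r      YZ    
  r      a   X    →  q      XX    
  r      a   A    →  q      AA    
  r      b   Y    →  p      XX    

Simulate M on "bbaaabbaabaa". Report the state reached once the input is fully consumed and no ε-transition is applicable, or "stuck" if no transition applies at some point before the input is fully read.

stuck

(p, bbaaabbaabaa, Z)
  ε-move, top Z: go to r, push YYZ → (r, bbaaabbaabaa, YYZ)
  read b, top Y: go to p, push XX → (p, baaabbaabaa, XXYZ)
  read b, top X: go to q, push A → (q, aaabbaabaa, AXYZ)
  read a, top A: go to p, push ε → (p, aabbaabaa, XYZ)
No transition for (p, a, top X); M blocks with input aabbaabaa remaining.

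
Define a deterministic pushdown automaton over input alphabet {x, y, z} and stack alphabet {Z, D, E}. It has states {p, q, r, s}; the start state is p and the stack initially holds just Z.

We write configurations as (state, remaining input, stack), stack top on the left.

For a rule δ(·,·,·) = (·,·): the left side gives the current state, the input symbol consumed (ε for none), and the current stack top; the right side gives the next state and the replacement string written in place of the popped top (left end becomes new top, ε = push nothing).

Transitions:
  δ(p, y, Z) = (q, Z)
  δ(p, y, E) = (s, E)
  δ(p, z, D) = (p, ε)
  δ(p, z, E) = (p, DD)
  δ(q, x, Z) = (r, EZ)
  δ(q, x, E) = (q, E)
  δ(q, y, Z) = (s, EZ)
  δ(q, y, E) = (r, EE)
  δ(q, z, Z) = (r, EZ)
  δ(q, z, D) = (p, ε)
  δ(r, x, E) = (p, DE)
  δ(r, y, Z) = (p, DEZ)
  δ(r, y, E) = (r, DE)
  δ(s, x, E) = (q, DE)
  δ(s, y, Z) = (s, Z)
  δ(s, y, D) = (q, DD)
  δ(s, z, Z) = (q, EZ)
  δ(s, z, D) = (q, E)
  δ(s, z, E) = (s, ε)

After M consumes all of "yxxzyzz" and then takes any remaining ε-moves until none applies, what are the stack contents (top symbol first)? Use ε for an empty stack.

EZ

(p, yxxzyzz, Z)
  read y, top Z: go to q, push Z → (q, xxzyzz, Z)
  read x, top Z: go to r, push EZ → (r, xzyzz, EZ)
  read x, top E: go to p, push DE → (p, zyzz, DEZ)
  read z, top D: go to p, push ε → (p, yzz, EZ)
  read y, top E: go to s, push E → (s, zz, EZ)
  read z, top E: go to s, push ε → (s, z, Z)
  read z, top Z: go to q, push EZ → (q, ε, EZ)
All input consumed in state q with stack EZ.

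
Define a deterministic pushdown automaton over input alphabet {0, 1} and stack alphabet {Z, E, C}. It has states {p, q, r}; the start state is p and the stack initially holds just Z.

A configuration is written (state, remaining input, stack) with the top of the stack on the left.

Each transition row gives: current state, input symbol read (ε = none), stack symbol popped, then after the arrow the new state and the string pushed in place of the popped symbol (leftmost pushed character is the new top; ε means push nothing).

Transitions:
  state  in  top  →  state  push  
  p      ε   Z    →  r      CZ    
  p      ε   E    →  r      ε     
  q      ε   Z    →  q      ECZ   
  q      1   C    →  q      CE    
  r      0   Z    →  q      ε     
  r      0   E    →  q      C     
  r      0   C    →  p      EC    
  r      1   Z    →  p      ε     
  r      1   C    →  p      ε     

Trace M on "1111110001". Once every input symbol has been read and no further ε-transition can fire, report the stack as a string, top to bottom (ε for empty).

(p, 1111110001, Z)
  ε-move, top Z: go to r, push CZ → (r, 1111110001, CZ)
  read 1, top C: go to p, push ε → (p, 111110001, Z)
  ε-move, top Z: go to r, push CZ → (r, 111110001, CZ)
  read 1, top C: go to p, push ε → (p, 11110001, Z)
  ε-move, top Z: go to r, push CZ → (r, 11110001, CZ)
  read 1, top C: go to p, push ε → (p, 1110001, Z)
  ε-move, top Z: go to r, push CZ → (r, 1110001, CZ)
  read 1, top C: go to p, push ε → (p, 110001, Z)
  ε-move, top Z: go to r, push CZ → (r, 110001, CZ)
  read 1, top C: go to p, push ε → (p, 10001, Z)
  ε-move, top Z: go to r, push CZ → (r, 10001, CZ)
  read 1, top C: go to p, push ε → (p, 0001, Z)
  ε-move, top Z: go to r, push CZ → (r, 0001, CZ)
  read 0, top C: go to p, push EC → (p, 001, ECZ)
  ε-move, top E: go to r, push ε → (r, 001, CZ)
  read 0, top C: go to p, push EC → (p, 01, ECZ)
  ε-move, top E: go to r, push ε → (r, 01, CZ)
  read 0, top C: go to p, push EC → (p, 1, ECZ)
  ε-move, top E: go to r, push ε → (r, 1, CZ)
  read 1, top C: go to p, push ε → (p, ε, Z)
  ε-move, top Z: go to r, push CZ → (r, ε, CZ)
All input consumed in state r with stack CZ.

CZ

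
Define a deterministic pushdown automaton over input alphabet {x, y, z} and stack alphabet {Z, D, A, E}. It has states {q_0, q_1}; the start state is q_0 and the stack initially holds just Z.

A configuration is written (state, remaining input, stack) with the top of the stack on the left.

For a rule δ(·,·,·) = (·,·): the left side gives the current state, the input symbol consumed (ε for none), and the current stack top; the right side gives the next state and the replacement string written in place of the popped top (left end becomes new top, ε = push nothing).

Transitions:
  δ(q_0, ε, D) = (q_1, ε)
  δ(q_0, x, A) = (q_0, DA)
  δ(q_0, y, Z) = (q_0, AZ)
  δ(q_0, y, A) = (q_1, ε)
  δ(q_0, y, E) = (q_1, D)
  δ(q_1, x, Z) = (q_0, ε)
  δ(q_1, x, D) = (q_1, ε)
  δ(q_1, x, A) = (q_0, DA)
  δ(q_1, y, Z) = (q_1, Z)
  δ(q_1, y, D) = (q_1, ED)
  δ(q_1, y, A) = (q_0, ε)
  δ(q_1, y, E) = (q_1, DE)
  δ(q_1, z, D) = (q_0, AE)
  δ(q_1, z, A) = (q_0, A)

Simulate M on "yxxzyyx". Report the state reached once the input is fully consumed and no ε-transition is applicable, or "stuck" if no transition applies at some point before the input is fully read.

(q_0, yxxzyyx, Z)
  read y, top Z: go to q_0, push AZ → (q_0, xxzyyx, AZ)
  read x, top A: go to q_0, push DA → (q_0, xzyyx, DAZ)
  ε-move, top D: go to q_1, push ε → (q_1, xzyyx, AZ)
  read x, top A: go to q_0, push DA → (q_0, zyyx, DAZ)
  ε-move, top D: go to q_1, push ε → (q_1, zyyx, AZ)
  read z, top A: go to q_0, push A → (q_0, yyx, AZ)
  read y, top A: go to q_1, push ε → (q_1, yx, Z)
  read y, top Z: go to q_1, push Z → (q_1, x, Z)
  read x, top Z: go to q_0, push ε → (q_0, ε, ε)
All input consumed; M is in state q_0.

q_0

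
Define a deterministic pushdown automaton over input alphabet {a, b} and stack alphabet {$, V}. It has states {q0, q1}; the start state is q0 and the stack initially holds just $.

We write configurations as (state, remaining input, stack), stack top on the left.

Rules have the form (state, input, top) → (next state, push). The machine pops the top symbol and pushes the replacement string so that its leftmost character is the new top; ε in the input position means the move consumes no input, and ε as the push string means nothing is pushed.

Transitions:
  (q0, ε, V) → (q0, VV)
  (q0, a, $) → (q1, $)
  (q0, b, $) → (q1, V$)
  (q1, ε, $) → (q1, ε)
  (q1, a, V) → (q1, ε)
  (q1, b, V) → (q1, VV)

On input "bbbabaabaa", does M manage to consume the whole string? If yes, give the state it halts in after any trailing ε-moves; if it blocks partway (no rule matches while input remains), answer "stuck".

(q0, bbbabaabaa, $)
  read b, top $: go to q1, push V$ → (q1, bbabaabaa, V$)
  read b, top V: go to q1, push VV → (q1, babaabaa, VV$)
  read b, top V: go to q1, push VV → (q1, abaabaa, VVV$)
  read a, top V: go to q1, push ε → (q1, baabaa, VV$)
  read b, top V: go to q1, push VV → (q1, aabaa, VVV$)
  read a, top V: go to q1, push ε → (q1, abaa, VV$)
  read a, top V: go to q1, push ε → (q1, baa, V$)
  read b, top V: go to q1, push VV → (q1, aa, VV$)
  read a, top V: go to q1, push ε → (q1, a, V$)
  read a, top V: go to q1, push ε → (q1, ε, $)
  ε-move, top $: go to q1, push ε → (q1, ε, ε)
All input consumed; M is in state q1.

q1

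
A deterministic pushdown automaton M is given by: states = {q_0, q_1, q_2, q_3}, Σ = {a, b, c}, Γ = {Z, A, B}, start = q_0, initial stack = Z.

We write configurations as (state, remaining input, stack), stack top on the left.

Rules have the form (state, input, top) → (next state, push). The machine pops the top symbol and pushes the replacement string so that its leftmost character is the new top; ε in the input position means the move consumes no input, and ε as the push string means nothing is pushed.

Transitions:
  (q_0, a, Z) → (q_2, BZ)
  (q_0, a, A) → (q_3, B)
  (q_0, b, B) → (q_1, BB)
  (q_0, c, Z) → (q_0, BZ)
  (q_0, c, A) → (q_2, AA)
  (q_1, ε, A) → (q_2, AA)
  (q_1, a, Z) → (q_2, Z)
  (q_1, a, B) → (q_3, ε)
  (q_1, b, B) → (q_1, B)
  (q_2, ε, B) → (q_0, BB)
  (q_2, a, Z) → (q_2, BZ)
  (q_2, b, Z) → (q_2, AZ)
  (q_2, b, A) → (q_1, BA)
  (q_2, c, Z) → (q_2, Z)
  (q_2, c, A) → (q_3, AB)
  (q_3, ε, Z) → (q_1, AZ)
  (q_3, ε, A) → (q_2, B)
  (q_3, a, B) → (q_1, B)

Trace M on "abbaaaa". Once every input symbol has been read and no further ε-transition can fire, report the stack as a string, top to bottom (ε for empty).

BZ

(q_0, abbaaaa, Z)
  read a, top Z: go to q_2, push BZ → (q_2, bbaaaa, BZ)
  ε-move, top B: go to q_0, push BB → (q_0, bbaaaa, BBZ)
  read b, top B: go to q_1, push BB → (q_1, baaaa, BBBZ)
  read b, top B: go to q_1, push B → (q_1, aaaa, BBBZ)
  read a, top B: go to q_3, push ε → (q_3, aaa, BBZ)
  read a, top B: go to q_1, push B → (q_1, aa, BBZ)
  read a, top B: go to q_3, push ε → (q_3, a, BZ)
  read a, top B: go to q_1, push B → (q_1, ε, BZ)
All input consumed in state q_1 with stack BZ.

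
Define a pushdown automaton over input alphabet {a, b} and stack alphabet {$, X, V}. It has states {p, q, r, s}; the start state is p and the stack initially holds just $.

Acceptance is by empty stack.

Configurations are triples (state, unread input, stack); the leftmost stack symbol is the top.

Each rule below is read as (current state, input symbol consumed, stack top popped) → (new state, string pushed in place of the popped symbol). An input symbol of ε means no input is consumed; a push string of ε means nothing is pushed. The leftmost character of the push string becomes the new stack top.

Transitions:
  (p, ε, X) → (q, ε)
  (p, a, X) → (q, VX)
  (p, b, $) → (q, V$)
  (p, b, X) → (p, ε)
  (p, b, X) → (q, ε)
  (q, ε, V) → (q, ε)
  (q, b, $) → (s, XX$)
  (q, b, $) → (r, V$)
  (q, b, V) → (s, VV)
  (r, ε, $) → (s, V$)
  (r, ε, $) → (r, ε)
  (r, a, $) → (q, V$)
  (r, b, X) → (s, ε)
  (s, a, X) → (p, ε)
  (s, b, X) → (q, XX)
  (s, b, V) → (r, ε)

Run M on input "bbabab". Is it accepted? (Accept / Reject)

Reject

No computation consumes all input and empties the stack.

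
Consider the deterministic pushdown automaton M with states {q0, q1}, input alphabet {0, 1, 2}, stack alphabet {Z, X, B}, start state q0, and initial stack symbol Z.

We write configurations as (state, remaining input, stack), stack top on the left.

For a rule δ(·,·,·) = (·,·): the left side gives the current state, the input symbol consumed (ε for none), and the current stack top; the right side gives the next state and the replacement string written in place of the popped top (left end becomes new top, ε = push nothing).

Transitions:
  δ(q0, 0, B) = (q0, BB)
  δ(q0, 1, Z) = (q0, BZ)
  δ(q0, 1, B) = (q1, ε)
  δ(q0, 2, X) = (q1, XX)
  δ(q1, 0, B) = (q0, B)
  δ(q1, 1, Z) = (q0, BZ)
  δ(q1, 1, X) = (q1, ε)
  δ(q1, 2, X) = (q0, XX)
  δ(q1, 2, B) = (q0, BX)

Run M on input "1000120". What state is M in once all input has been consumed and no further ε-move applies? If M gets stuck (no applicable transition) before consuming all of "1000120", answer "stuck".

q0

(q0, 1000120, Z)
  read 1, top Z: go to q0, push BZ → (q0, 000120, BZ)
  read 0, top B: go to q0, push BB → (q0, 00120, BBZ)
  read 0, top B: go to q0, push BB → (q0, 0120, BBBZ)
  read 0, top B: go to q0, push BB → (q0, 120, BBBBZ)
  read 1, top B: go to q1, push ε → (q1, 20, BBBZ)
  read 2, top B: go to q0, push BX → (q0, 0, BXBBZ)
  read 0, top B: go to q0, push BB → (q0, ε, BBXBBZ)
All input consumed; M is in state q0.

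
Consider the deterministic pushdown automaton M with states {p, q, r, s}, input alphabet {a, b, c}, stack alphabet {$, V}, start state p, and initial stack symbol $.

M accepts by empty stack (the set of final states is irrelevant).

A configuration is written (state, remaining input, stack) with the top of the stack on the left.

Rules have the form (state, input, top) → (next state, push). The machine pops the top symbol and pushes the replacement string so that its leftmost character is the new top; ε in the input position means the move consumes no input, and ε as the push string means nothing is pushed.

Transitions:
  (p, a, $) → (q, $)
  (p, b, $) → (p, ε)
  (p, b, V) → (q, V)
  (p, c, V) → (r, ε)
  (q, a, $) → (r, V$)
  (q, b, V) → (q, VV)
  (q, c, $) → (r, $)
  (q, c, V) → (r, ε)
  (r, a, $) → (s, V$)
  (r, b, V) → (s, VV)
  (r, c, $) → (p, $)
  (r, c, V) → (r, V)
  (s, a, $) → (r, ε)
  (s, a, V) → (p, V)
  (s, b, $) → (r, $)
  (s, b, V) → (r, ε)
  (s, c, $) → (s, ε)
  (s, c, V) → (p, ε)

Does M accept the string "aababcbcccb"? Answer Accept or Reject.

Accept

(p, aababcbcccb, $)
  read a, top $: go to q, push $ → (q, ababcbcccb, $)
  read a, top $: go to r, push V$ → (r, babcbcccb, V$)
  read b, top V: go to s, push VV → (s, abcbcccb, VV$)
  read a, top V: go to p, push V → (p, bcbcccb, VV$)
  read b, top V: go to q, push V → (q, cbcccb, VV$)
  read c, top V: go to r, push ε → (r, bcccb, V$)
  read b, top V: go to s, push VV → (s, cccb, VV$)
  read c, top V: go to p, push ε → (p, ccb, V$)
  read c, top V: go to r, push ε → (r, cb, $)
  read c, top $: go to p, push $ → (p, b, $)
  read b, top $: go to p, push ε → (p, ε, ε)
All input consumed and the stack is empty.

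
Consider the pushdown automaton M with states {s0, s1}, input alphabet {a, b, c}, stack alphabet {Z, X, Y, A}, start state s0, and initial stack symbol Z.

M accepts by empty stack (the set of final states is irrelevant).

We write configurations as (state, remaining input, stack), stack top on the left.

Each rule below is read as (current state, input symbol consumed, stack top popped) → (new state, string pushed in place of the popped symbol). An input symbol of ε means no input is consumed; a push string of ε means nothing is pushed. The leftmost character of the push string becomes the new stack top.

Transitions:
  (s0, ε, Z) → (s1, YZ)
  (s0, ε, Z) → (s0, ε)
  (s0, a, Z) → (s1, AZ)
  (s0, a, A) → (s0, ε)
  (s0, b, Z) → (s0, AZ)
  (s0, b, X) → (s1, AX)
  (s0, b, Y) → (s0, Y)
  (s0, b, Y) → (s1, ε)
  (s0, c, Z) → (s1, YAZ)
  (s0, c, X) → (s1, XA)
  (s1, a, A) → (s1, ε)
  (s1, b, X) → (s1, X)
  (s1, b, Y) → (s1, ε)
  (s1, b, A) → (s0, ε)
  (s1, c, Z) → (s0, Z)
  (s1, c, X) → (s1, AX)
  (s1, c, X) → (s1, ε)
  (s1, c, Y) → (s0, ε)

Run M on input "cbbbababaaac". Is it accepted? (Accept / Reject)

One accepting computation: (s0, cbbbababaaac, Z) ⊢ (s1, bbbababaaac, YAZ) ⊢ (s1, bbababaaac, AZ) ⊢ (s0, bababaaac, Z) ⊢ (s0, ababaaac, AZ) ⊢ (s0, babaaac, Z) ⊢ (s0, abaaac, AZ) ⊢ (s0, baaac, Z) ⊢ (s0, aaac, AZ) ⊢ (s0, aac, Z) ⊢ (s1, ac, AZ) ⊢ (s1, c, Z) ⊢ (s0, ε, Z) ⊢ (s0, ε, ε)
All input consumed and the stack is empty.

Accept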